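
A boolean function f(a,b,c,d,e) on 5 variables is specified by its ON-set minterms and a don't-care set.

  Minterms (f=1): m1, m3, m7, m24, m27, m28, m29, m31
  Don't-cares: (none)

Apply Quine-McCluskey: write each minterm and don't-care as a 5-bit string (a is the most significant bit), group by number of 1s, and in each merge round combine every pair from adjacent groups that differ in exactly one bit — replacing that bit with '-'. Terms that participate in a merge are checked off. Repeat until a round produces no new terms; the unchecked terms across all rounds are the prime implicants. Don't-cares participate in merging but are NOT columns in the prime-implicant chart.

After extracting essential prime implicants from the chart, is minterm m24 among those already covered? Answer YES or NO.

YES

[col 0] 00001*, 00011*, 00111*, 11000*, 11011*, 11100*, 11101*, 11111*
[col 1] 00-11, 000-1, 11-00, 11-11, 111-1, 1110-
Prime implicants: 00-11, 000-1, 11-00, 11-11, 111-1, 1110-
PI chart (minterm → PIs covering it):
  1 | 000-1  (sole → essential)
  3 | 00-11,000-1
  7 | 00-11  (sole → essential)
  24 | 11-00  (sole → essential)
  27 | 11-11  (sole → essential)
  28 | 11-00,1110-
  29 | 111-1,1110-
  31 | 11-11,111-1
Essential prime implicants: 00-11, 000-1, 11-00, 11-11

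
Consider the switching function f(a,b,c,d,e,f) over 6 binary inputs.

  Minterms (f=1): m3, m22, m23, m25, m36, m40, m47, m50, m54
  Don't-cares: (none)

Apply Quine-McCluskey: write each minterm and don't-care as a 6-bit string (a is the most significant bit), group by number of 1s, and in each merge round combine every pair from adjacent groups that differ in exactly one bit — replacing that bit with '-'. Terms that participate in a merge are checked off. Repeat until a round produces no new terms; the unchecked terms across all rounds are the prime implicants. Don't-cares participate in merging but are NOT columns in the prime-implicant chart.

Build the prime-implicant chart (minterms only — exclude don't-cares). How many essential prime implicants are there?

7

size-2^0 implicants → 000011  010110(✓)  010111(✓)  011001  100100  101000  101111  110010(✓)  110110(✓)
size-2^1 implicants → -10110  01011-  110-10
Unchecked terms (primes): -10110, 000011, 01011-, 011001, 100100, 101000, 101111, 110-10
Minterm coverage:
  m3 ⊆ 000011 [E]
  m22 ⊆ -10110,01011-
  m23 ⊆ 01011- [E]
  m25 ⊆ 011001 [E]
  m36 ⊆ 100100 [E]
  m40 ⊆ 101000 [E]
  m47 ⊆ 101111 [E]
  m50 ⊆ 110-10 [E]
  m54 ⊆ -10110,110-10
E = {000011, 01011-, 011001, 100100, 101000, 101111, 110-10}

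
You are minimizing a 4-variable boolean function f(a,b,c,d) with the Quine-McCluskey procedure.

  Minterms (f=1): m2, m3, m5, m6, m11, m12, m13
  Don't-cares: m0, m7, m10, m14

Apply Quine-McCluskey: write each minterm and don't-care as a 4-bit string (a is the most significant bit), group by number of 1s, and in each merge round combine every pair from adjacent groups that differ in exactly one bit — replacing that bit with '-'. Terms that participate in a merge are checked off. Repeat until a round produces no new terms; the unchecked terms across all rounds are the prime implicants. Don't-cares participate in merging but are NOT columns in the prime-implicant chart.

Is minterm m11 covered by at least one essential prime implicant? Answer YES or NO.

size-2^0 implicants → 0000(✓)  0010(✓)  0011(✓)  0101(✓)  0110(✓)  0111(✓)  1010(✓)  1011(✓)  1100(✓)  1101(✓)  1110(✓)
size-2^1 implicants → -010(✓)  -011(✓)  -101  -110(✓)  0-10(✓)  0-11(✓)  00-0  001-(✓)  01-1  011-(✓)  1-10(✓)  101-(✓)  11-0  110-
size-2^2 implicants → --10  -01-  0-1-
Unchecked terms (primes): --10, -01-, -101, 0-1-, 00-0, 01-1, 11-0, 110-
Minterm coverage:
  m2 ⊆ --10,-01-,0-1-,00-0
  m3 ⊆ -01-,0-1-
  m5 ⊆ -101,01-1
  m6 ⊆ --10,0-1-
  m11 ⊆ -01- [E]
  m12 ⊆ 11-0,110-
  m13 ⊆ -101,110-
E = {-01-}

YES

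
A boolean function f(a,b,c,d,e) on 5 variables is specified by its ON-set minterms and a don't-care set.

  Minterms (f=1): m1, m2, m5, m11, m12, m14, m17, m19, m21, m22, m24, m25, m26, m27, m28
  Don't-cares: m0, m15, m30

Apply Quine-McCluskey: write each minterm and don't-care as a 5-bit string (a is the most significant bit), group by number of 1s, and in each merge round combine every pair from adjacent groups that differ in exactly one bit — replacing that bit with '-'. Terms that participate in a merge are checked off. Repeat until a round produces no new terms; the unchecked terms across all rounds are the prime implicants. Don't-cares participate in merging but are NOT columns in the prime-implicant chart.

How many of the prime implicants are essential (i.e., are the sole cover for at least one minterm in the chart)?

Round 0: 00000✓ 00001✓ 00010✓ 00101✓ 01011✓ 01100✓ 01110✓ 01111✓ 10001✓ 10011✓ 10101✓ 10110✓ 11000✓ 11001✓ 11010✓ 11011✓ 11100✓ 11110✓
Round 1: -0001✓ -0101✓ -1011 -1100✓ -1110✓ 00-01✓ 000-0 0000- 01-11 011-0✓ 0111- 1-001✓ 1-011✓ 1-110 10-01✓ 100-1✓ 11-00✓ 11-10✓ 110-0✓ 110-1✓ 1100-✓ 1101-✓ 111-0✓
Round 2: -0-01 -11-0 1-0-1 11--0 110--
PIs = {-0-01, -1011, -11-0, 000-0, 0000-, 01-11, 0111-, 1-0-1, 1-110, 11--0, 110--}
Coverage chart:
  m1: -0-01,0000-
  m2: 000-0 ←essential
  m5: -0-01 ←essential
  m11: -1011,01-11
  m12: -11-0 ←essential
  m14: -11-0,0111-
  m17: -0-01,1-0-1
  m19: 1-0-1 ←essential
  m21: -0-01 ←essential
  m22: 1-110 ←essential
  m24: 11--0,110--
  m25: 1-0-1,110--
  m26: 11--0,110--
  m27: -1011,1-0-1,110--
  m28: -11-0,11--0
Essential: -0-01, -11-0, 000-0, 1-0-1, 1-110

5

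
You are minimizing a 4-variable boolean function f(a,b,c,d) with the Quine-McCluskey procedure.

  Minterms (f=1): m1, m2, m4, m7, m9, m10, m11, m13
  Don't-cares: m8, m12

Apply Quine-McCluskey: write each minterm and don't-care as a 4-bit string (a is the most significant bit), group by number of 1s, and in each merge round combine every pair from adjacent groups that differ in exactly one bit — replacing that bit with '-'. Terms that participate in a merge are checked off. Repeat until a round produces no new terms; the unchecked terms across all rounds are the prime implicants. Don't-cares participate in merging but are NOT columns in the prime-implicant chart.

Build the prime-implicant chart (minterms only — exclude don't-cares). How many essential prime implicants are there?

6

Round 0: 0001✓ 0010✓ 0100✓ 0111 1000✓ 1001✓ 1010✓ 1011✓ 1100✓ 1101✓
Round 1: -001 -010 -100 1-00✓ 1-01✓ 10-0✓ 10-1✓ 100-✓ 101-✓ 110-✓
Round 2: 1-0- 10--
PIs = {-001, -010, -100, 0111, 1-0-, 10--}
Coverage chart:
  m1: -001 ←essential
  m2: -010 ←essential
  m4: -100 ←essential
  m7: 0111 ←essential
  m9: -001,1-0-,10--
  m10: -010,10--
  m11: 10-- ←essential
  m13: 1-0- ←essential
Essential: -001, -010, -100, 0111, 1-0-, 10--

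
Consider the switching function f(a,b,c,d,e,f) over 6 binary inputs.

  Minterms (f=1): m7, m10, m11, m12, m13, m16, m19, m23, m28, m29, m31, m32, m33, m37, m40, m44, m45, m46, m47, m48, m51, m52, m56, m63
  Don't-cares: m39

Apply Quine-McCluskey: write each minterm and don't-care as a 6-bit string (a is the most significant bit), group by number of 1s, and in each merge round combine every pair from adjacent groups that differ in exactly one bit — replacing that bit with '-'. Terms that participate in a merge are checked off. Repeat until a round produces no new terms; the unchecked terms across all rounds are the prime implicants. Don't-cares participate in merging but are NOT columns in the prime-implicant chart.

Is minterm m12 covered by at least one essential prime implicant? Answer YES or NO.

YES

[col 0] 000111*, 001010*, 001011*, 001100*, 001101*, 010000*, 010011*, 010111*, 011100*, 011101*, 011111*, 100000*, 100001*, 100101*, 100111*, 101000*, 101100*, 101101*, 101110*, 101111*, 110000*, 110011*, 110100*, 111000*, 111111*
[col 1] -00111, -01100*, -01101*, -10000, -10011, -11111, 0-0111, 0-1100*, 0-1101*, 00101-, 00110-*, 01-111, 010-11, 0111-1, 01110-*, 1-0000*, 1-1000*, 1-1111, 10-000*, 10-101*, 10-111*, 100-01, 10000-, 1001-1*, 101-00, 1011-0*, 1011-1*, 10110-*, 10111-*, 11-000*, 110-00
[col 2] -0110-, 0-110-, 1--000, 10-1-1, 1011--
Prime implicants: -00111, -0110-, -10000, -10011, -11111, 0-0111, 0-110-, 00101-, 01-111, 010-11, 0111-1, 1--000, 1-1111, 10-1-1, 100-01, 10000-, 101-00, 1011--, 110-00
PI chart (minterm → PIs covering it):
  7 | -00111,0-0111
  10 | 00101-  (sole → essential)
  11 | 00101-  (sole → essential)
  12 | -0110-,0-110-
  13 | -0110-,0-110-
  16 | -10000  (sole → essential)
  19 | -10011,010-11
  23 | 0-0111,01-111,010-11
  28 | 0-110-  (sole → essential)
  29 | 0-110-,0111-1
  31 | -11111,01-111,0111-1
  32 | 1--000,10000-
  33 | 100-01,10000-
  37 | 10-1-1,100-01
  40 | 1--000,101-00
  44 | -0110-,101-00,1011--
  45 | -0110-,10-1-1,1011--
  46 | 1011--  (sole → essential)
  47 | 1-1111,10-1-1,1011--
  48 | -10000,1--000,110-00
  51 | -10011  (sole → essential)
  52 | 110-00  (sole → essential)
  56 | 1--000  (sole → essential)
  63 | -11111,1-1111
Essential prime implicants: -10000, -10011, 0-110-, 00101-, 1--000, 1011--, 110-00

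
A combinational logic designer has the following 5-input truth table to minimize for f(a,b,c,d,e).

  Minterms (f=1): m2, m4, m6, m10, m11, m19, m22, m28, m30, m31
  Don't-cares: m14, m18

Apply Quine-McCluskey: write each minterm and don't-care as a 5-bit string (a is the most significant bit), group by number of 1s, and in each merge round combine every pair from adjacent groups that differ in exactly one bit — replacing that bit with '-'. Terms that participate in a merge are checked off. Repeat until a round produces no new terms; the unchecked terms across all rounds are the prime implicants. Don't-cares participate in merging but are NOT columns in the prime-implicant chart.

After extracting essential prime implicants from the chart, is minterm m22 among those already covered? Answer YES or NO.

NO

size-2^0 implicants → 00010(✓)  00100(✓)  00110(✓)  01010(✓)  01011(✓)  01110(✓)  10010(✓)  10011(✓)  10110(✓)  11100(✓)  11110(✓)  11111(✓)
size-2^1 implicants → -0010(✓)  -0110(✓)  -1110(✓)  0-010(✓)  0-110(✓)  00-10(✓)  001-0  01-10(✓)  0101-  1-110(✓)  10-10(✓)  1001-  111-0  1111-
size-2^2 implicants → --110  -0-10  0--10
Unchecked terms (primes): --110, -0-10, 0--10, 001-0, 0101-, 1001-, 111-0, 1111-
Minterm coverage:
  m2 ⊆ -0-10,0--10
  m4 ⊆ 001-0 [E]
  m6 ⊆ --110,-0-10,0--10,001-0
  m10 ⊆ 0--10,0101-
  m11 ⊆ 0101- [E]
  m19 ⊆ 1001- [E]
  m22 ⊆ --110,-0-10
  m28 ⊆ 111-0 [E]
  m30 ⊆ --110,111-0,1111-
  m31 ⊆ 1111- [E]
E = {001-0, 0101-, 1001-, 111-0, 1111-}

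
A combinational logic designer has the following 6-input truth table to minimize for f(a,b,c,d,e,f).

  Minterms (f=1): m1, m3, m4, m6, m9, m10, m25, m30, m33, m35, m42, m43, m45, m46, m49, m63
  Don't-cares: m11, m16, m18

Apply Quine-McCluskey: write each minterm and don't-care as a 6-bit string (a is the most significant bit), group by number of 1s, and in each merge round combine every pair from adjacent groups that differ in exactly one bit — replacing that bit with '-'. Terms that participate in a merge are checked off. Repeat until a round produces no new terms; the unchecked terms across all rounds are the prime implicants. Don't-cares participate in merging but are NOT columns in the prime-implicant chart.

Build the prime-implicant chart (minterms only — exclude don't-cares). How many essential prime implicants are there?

[col 0] 000001*, 000011*, 000100*, 000110*, 001001*, 001010*, 001011*, 010000*, 010010*, 011001*, 011110, 100001*, 100011*, 101010*, 101011*, 101101, 101110*, 110001*, 111111
[col 1] -00001*, -00011*, -01010*, -01011*, 0-1001, 00-001*, 00-011*, 0000-1*, 0001-0, 0010-1*, 00101-*, 0100-0, 1-0001, 10-011*, 1000-1*, 101-10, 10101-*
[col 2] -0-011, -000-1, -0101-, 00-0-1
Prime implicants: -0-011, -000-1, -0101-, 0-1001, 00-0-1, 0001-0, 0100-0, 011110, 1-0001, 101-10, 101101, 111111
PI chart (minterm → PIs covering it):
  1 | -000-1,00-0-1
  3 | -0-011,-000-1,00-0-1
  4 | 0001-0  (sole → essential)
  6 | 0001-0  (sole → essential)
  9 | 0-1001,00-0-1
  10 | -0101-  (sole → essential)
  25 | 0-1001  (sole → essential)
  30 | 011110  (sole → essential)
  33 | -000-1,1-0001
  35 | -0-011,-000-1
  42 | -0101-,101-10
  43 | -0-011,-0101-
  45 | 101101  (sole → essential)
  46 | 101-10  (sole → essential)
  49 | 1-0001  (sole → essential)
  63 | 111111  (sole → essential)
Essential prime implicants: -0101-, 0-1001, 0001-0, 011110, 1-0001, 101-10, 101101, 111111

8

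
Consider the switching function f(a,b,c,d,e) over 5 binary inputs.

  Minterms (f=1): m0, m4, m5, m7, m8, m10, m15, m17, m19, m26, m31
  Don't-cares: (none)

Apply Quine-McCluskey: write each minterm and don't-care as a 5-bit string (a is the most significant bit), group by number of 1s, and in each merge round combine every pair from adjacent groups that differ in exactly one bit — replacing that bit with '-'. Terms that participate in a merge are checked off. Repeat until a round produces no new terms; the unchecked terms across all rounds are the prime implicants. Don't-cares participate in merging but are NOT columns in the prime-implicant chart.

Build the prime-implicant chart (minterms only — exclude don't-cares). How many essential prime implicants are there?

[col 0] 00000*, 00100*, 00101*, 00111*, 01000*, 01010*, 01111*, 10001*, 10011*, 11010*, 11111*
[col 1] -1010, -1111, 0-000, 0-111, 00-00, 001-1, 0010-, 010-0, 100-1
Prime implicants: -1010, -1111, 0-000, 0-111, 00-00, 001-1, 0010-, 010-0, 100-1
PI chart (minterm → PIs covering it):
  0 | 0-000,00-00
  4 | 00-00,0010-
  5 | 001-1,0010-
  7 | 0-111,001-1
  8 | 0-000,010-0
  10 | -1010,010-0
  15 | -1111,0-111
  17 | 100-1  (sole → essential)
  19 | 100-1  (sole → essential)
  26 | -1010  (sole → essential)
  31 | -1111  (sole → essential)
Essential prime implicants: -1010, -1111, 100-1

3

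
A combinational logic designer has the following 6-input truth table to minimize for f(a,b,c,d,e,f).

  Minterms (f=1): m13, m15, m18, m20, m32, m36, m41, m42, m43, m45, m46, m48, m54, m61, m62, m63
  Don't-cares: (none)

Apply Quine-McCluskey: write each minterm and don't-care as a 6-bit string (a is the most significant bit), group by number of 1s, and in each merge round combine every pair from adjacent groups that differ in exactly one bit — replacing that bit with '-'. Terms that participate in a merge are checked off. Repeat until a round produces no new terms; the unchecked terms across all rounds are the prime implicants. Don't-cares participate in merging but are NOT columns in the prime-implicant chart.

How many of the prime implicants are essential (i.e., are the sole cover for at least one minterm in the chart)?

Round 0: 001101✓ 001111✓ 010010 010100 100000✓ 100100✓ 101001✓ 101010✓ 101011✓ 101101✓ 101110✓ 110000✓ 110110✓ 111101✓ 111110✓ 111111✓
Round 1: -01101 0011-1 1-0000 1-1101 1-1110 100-00 101-01 101-10 1010-1 10101- 11-110 1111-1 11111-
PIs = {-01101, 0011-1, 010010, 010100, 1-0000, 1-1101, 1-1110, 100-00, 101-01, 101-10, 1010-1, 10101-, 11-110, 1111-1, 11111-}
Coverage chart:
  m13: -01101,0011-1
  m15: 0011-1 ←essential
  m18: 010010 ←essential
  m20: 010100 ←essential
  m32: 1-0000,100-00
  m36: 100-00 ←essential
  m41: 101-01,1010-1
  m42: 101-10,10101-
  m43: 1010-1,10101-
  m45: -01101,1-1101,101-01
  m46: 1-1110,101-10
  m48: 1-0000 ←essential
  m54: 11-110 ←essential
  m61: 1-1101,1111-1
  m62: 1-1110,11-110,11111-
  m63: 1111-1,11111-
Essential: 0011-1, 010010, 010100, 1-0000, 100-00, 11-110

6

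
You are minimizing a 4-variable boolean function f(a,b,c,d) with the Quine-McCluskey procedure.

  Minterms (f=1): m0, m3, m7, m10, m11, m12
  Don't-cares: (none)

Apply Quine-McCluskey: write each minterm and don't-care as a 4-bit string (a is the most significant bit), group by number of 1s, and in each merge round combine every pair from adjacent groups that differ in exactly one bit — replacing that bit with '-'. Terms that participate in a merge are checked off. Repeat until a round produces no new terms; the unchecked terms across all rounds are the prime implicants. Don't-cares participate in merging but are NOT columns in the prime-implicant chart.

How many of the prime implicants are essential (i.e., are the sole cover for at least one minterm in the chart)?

4

size-2^0 implicants → 0000  0011(✓)  0111(✓)  1010(✓)  1011(✓)  1100
size-2^1 implicants → -011  0-11  101-
Unchecked terms (primes): -011, 0-11, 0000, 101-, 1100
Minterm coverage:
  m0 ⊆ 0000 [E]
  m3 ⊆ -011,0-11
  m7 ⊆ 0-11 [E]
  m10 ⊆ 101- [E]
  m11 ⊆ -011,101-
  m12 ⊆ 1100 [E]
E = {0-11, 0000, 101-, 1100}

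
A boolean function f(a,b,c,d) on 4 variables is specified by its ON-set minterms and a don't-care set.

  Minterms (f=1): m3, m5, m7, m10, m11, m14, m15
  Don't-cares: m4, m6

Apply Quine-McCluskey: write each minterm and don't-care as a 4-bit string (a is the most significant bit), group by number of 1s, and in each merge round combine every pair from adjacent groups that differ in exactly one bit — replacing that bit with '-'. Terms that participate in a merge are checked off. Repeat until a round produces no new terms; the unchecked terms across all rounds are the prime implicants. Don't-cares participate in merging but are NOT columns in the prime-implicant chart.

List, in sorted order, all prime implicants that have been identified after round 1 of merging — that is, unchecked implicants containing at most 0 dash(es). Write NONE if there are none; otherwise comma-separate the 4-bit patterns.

size-2^0 implicants → 0011(✓)  0100(✓)  0101(✓)  0110(✓)  0111(✓)  1010(✓)  1011(✓)  1110(✓)  1111(✓)
size-2^1 implicants → -011(✓)  -110(✓)  -111(✓)  0-11(✓)  01-0(✓)  01-1(✓)  010-(✓)  011-(✓)  1-10(✓)  1-11(✓)  101-(✓)  111-(✓)
size-2^2 implicants → --11  -11-  01--  1-1-
Unchecked terms (primes): --11, -11-, 01--, 1-1-

NONE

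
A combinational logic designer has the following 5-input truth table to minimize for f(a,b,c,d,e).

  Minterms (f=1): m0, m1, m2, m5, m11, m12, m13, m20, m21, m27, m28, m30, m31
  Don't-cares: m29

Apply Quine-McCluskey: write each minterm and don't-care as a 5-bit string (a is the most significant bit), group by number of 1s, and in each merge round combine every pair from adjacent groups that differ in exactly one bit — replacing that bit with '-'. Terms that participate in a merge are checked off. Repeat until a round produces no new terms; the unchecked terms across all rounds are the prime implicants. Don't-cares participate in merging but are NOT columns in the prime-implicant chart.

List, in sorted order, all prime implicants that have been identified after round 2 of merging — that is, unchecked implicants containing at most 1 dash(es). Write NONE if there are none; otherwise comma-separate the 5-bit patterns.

Round 0: 00000✓ 00001✓ 00010✓ 00101✓ 01011✓ 01100✓ 01101✓ 10100✓ 10101✓ 11011✓ 11100✓ 11101✓ 11110✓ 11111✓
Round 1: -0101✓ -1011 -1100✓ -1101✓ 0-101✓ 00-01 000-0 0000- 0110-✓ 1-100✓ 1-101✓ 1010-✓ 11-11 111-0✓ 111-1✓ 1110-✓ 1111-✓
Round 2: --101 -110- 1-10- 111--
PIs = {--101, -1011, -110-, 00-01, 000-0, 0000-, 1-10-, 11-11, 111--}

-1011, 00-01, 000-0, 0000-, 11-11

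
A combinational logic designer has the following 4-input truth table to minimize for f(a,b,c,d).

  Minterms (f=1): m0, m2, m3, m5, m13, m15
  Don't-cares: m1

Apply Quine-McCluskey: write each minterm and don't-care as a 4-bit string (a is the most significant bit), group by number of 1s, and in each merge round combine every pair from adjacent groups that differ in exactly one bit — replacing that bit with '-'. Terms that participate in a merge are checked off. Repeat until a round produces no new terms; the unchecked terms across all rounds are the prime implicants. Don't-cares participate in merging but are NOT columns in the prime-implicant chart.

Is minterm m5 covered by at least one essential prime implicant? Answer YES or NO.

Round 0: 0000✓ 0001✓ 0010✓ 0011✓ 0101✓ 1101✓ 1111✓
Round 1: -101 0-01 00-0✓ 00-1✓ 000-✓ 001-✓ 11-1
Round 2: 00--
PIs = {-101, 0-01, 00--, 11-1}
Coverage chart:
  m0: 00-- ←essential
  m2: 00-- ←essential
  m3: 00-- ←essential
  m5: -101,0-01
  m13: -101,11-1
  m15: 11-1 ←essential
Essential: 00--, 11-1

NO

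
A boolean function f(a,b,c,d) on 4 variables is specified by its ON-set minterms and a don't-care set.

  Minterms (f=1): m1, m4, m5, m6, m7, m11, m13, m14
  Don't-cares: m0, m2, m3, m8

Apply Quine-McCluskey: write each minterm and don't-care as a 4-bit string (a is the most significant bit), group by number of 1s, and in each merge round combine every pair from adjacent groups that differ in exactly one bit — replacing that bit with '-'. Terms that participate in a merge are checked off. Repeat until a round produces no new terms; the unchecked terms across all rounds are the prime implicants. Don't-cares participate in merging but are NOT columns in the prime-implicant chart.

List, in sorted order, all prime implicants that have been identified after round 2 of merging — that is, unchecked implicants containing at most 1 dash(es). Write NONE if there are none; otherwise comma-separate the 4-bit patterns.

[col 0] 0000*, 0001*, 0010*, 0011*, 0100*, 0101*, 0110*, 0111*, 1000*, 1011*, 1101*, 1110*
[col 1] -000, -011, -101, -110, 0-00*, 0-01*, 0-10*, 0-11*, 00-0*, 00-1*, 000-*, 001-*, 01-0*, 01-1*, 010-*, 011-*
[col 2] 0--0*, 0--1*, 0-0-*, 0-1-*, 00--*, 01--*
[col 3] 0---
Prime implicants: -000, -011, -101, -110, 0---

-000, -011, -101, -110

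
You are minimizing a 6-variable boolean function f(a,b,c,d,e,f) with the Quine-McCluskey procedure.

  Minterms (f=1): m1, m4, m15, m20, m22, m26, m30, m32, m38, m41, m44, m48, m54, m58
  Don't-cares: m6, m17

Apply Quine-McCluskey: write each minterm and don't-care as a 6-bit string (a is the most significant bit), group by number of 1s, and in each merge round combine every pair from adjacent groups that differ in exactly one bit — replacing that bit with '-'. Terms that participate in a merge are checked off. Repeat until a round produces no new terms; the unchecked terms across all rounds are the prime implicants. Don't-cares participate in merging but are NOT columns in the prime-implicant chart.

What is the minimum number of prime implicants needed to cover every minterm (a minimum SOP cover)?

9

Round 0: 000001✓ 000100✓ 000110✓ 001111 010001✓ 010100✓ 010110✓ 011010✓ 011110✓ 100000✓ 100110✓ 101001 101100 110000✓ 110110✓ 111010✓
Round 1: -00110✓ -10110✓ -11010 0-0001 0-0100✓ 0-0110✓ 0001-0✓ 01-110 0101-0✓ 011-10 1-0000 1-0110✓
Round 2: --0110 0-01-0
PIs = {--0110, -11010, 0-0001, 0-01-0, 001111, 01-110, 011-10, 1-0000, 101001, 101100}
Coverage chart:
  m1: 0-0001 ←essential
  m4: 0-01-0 ←essential
  m15: 001111 ←essential
  m20: 0-01-0 ←essential
  m22: --0110,0-01-0,01-110
  m26: -11010,011-10
  m30: 01-110,011-10
  m32: 1-0000 ←essential
  m38: --0110 ←essential
  m41: 101001 ←essential
  m44: 101100 ←essential
  m48: 1-0000 ←essential
  m54: --0110 ←essential
  m58: -11010 ←essential
Essential: --0110, -11010, 0-0001, 0-01-0, 001111, 1-0000, 101001, 101100
Petrick residual → 01-110
Min cover (9 terms): c'def' + bcd'ef' + a'c'd'e'f + a'c'df' + a'b'cdef + a'bdef' + ac'd'e'f' + ab'cd'e'f + ab'cde'f'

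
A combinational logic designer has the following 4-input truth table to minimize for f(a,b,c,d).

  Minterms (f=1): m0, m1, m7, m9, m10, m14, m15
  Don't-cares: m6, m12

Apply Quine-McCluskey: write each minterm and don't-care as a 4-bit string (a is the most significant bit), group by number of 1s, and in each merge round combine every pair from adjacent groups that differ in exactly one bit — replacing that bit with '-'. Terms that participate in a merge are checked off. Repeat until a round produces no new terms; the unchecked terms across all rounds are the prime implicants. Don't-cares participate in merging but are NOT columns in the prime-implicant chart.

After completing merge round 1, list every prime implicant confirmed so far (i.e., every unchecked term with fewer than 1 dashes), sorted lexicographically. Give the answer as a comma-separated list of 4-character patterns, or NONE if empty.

[col 0] 0000*, 0001*, 0110*, 0111*, 1001*, 1010*, 1100*, 1110*, 1111*
[col 1] -001, -110*, -111*, 000-, 011-*, 1-10, 11-0, 111-*
[col 2] -11-
Prime implicants: -001, -11-, 000-, 1-10, 11-0

NONE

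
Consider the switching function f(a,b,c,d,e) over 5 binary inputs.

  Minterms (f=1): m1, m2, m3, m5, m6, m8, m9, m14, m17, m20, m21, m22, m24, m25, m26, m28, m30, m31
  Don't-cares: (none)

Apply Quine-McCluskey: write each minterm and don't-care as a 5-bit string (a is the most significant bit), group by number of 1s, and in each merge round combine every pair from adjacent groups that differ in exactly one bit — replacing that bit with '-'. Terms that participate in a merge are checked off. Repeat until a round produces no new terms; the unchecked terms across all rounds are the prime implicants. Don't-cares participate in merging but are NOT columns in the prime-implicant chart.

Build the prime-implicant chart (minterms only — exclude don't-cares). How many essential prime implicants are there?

5

size-2^0 implicants → 00001(✓)  00010(✓)  00011(✓)  00101(✓)  00110(✓)  01000(✓)  01001(✓)  01110(✓)  10001(✓)  10100(✓)  10101(✓)  10110(✓)  11000(✓)  11001(✓)  11010(✓)  11100(✓)  11110(✓)  11111(✓)
size-2^1 implicants → -0001(✓)  -0101(✓)  -0110(✓)  -1000(✓)  -1001(✓)  -1110(✓)  0-001(✓)  0-110(✓)  00-01(✓)  00-10  000-1  0001-  0100-(✓)  1-001(✓)  1-100(✓)  1-110(✓)  10-01(✓)  101-0(✓)  1010-  11-00(✓)  11-10(✓)  110-0(✓)  1100-(✓)  111-0(✓)  1111-
size-2^2 implicants → --001  --110  -0-01  -100-  1-1-0  11--0
Unchecked terms (primes): --001, --110, -0-01, -100-, 00-10, 000-1, 0001-, 1-1-0, 1010-, 11--0, 1111-
Minterm coverage:
  m1 ⊆ --001,-0-01,000-1
  m2 ⊆ 00-10,0001-
  m3 ⊆ 000-1,0001-
  m5 ⊆ -0-01 [E]
  m6 ⊆ --110,00-10
  m8 ⊆ -100- [E]
  m9 ⊆ --001,-100-
  m14 ⊆ --110 [E]
  m17 ⊆ --001,-0-01
  m20 ⊆ 1-1-0,1010-
  m21 ⊆ -0-01,1010-
  m22 ⊆ --110,1-1-0
  m24 ⊆ -100-,11--0
  m25 ⊆ --001,-100-
  m26 ⊆ 11--0 [E]
  m28 ⊆ 1-1-0,11--0
  m30 ⊆ --110,1-1-0,11--0,1111-
  m31 ⊆ 1111- [E]
E = {--110, -0-01, -100-, 11--0, 1111-}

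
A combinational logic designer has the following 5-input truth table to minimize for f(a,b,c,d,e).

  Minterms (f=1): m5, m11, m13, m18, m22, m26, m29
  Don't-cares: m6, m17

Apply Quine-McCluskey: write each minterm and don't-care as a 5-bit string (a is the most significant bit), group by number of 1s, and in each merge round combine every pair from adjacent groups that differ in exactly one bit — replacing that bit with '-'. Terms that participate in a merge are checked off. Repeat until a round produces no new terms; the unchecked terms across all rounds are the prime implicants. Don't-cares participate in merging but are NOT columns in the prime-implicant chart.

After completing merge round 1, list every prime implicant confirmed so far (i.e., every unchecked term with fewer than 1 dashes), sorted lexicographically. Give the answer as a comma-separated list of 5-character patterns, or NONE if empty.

size-2^0 implicants → 00101(✓)  00110(✓)  01011  01101(✓)  10001  10010(✓)  10110(✓)  11010(✓)  11101(✓)
size-2^1 implicants → -0110  -1101  0-101  1-010  10-10
Unchecked terms (primes): -0110, -1101, 0-101, 01011, 1-010, 10-10, 10001

01011, 10001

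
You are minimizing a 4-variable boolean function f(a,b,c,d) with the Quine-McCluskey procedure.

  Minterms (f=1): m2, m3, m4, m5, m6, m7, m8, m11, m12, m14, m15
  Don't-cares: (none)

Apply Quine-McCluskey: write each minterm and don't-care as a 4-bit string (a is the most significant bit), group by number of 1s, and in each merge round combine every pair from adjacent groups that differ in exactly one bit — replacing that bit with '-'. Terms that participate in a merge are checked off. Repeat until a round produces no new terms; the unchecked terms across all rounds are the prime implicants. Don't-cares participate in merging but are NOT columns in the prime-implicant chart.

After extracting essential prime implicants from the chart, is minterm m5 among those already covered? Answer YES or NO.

[col 0] 0010*, 0011*, 0100*, 0101*, 0110*, 0111*, 1000*, 1011*, 1100*, 1110*, 1111*
[col 1] -011*, -100*, -110*, -111*, 0-10*, 0-11*, 001-*, 01-0*, 01-1*, 010-*, 011-*, 1-00, 1-11*, 11-0*, 111-*
[col 2] --11, -1-0, -11-, 0-1-, 01--
Prime implicants: --11, -1-0, -11-, 0-1-, 01--, 1-00
PI chart (minterm → PIs covering it):
  2 | 0-1-  (sole → essential)
  3 | --11,0-1-
  4 | -1-0,01--
  5 | 01--  (sole → essential)
  6 | -1-0,-11-,0-1-,01--
  7 | --11,-11-,0-1-,01--
  8 | 1-00  (sole → essential)
  11 | --11  (sole → essential)
  12 | -1-0,1-00
  14 | -1-0,-11-
  15 | --11,-11-
Essential prime implicants: --11, 0-1-, 01--, 1-00

YES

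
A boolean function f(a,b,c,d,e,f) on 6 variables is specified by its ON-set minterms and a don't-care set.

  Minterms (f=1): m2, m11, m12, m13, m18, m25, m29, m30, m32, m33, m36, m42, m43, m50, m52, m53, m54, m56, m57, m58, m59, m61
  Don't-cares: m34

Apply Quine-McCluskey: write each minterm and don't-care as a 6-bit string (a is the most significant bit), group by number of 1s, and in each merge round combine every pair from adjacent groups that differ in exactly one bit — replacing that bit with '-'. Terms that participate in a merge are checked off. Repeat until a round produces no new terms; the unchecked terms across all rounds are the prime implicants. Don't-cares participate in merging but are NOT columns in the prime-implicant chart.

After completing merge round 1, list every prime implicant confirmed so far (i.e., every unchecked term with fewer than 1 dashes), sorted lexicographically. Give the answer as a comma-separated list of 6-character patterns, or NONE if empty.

size-2^0 implicants → 000010(✓)  001011(✓)  001100(✓)  001101(✓)  010010(✓)  011001(✓)  011101(✓)  011110  100000(✓)  100001(✓)  100010(✓)  100100(✓)  101010(✓)  101011(✓)  110010(✓)  110100(✓)  110101(✓)  110110(✓)  111000(✓)  111001(✓)  111010(✓)  111011(✓)  111101(✓)
size-2^1 implicants → -00010(✓)  -01011  -10010(✓)  -11001(✓)  -11101(✓)  0-0010(✓)  0-1101  00110-  011-01(✓)  1-0010(✓)  1-0100  1-1010(✓)  1-1011(✓)  10-010(✓)  100-00  1000-0  10000-  10101-(✓)  11-010(✓)  11-101  110-10  1101-0  11010-  111-01(✓)  1110-0(✓)  1110-1(✓)  11100-(✓)  11101-(✓)
size-2^2 implicants → --0010  -11-01  1--010  1-101-  1110--
Unchecked terms (primes): --0010, -01011, -11-01, 0-1101, 00110-, 011110, 1--010, 1-0100, 1-101-, 100-00, 1000-0, 10000-, 11-101, 110-10, 1101-0, 11010-, 1110--

011110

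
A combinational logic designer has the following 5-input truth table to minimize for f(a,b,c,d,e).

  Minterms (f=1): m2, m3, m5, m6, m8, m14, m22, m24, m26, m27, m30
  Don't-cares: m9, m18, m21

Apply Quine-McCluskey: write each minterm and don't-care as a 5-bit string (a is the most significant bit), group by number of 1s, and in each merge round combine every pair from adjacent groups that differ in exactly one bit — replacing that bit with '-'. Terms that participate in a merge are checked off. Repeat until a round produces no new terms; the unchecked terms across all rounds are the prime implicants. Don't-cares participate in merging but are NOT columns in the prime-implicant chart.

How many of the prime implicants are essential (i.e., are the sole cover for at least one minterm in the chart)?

4

[col 0] 00010*, 00011*, 00101*, 00110*, 01000*, 01001*, 01110*, 10010*, 10101*, 10110*, 11000*, 11010*, 11011*, 11110*
[col 1] -0010*, -0101, -0110*, -1000, -1110*, 0-110*, 00-10*, 0001-, 0100-, 1-010*, 1-110*, 10-10*, 11-10*, 110-0, 1101-
[col 2] --110, -0-10, 1--10
Prime implicants: --110, -0-10, -0101, -1000, 0001-, 0100-, 1--10, 110-0, 1101-
PI chart (minterm → PIs covering it):
  2 | -0-10,0001-
  3 | 0001-  (sole → essential)
  5 | -0101  (sole → essential)
  6 | --110,-0-10
  8 | -1000,0100-
  14 | --110  (sole → essential)
  22 | --110,-0-10,1--10
  24 | -1000,110-0
  26 | 1--10,110-0,1101-
  27 | 1101-  (sole → essential)
  30 | --110,1--10
Essential prime implicants: --110, -0101, 0001-, 1101-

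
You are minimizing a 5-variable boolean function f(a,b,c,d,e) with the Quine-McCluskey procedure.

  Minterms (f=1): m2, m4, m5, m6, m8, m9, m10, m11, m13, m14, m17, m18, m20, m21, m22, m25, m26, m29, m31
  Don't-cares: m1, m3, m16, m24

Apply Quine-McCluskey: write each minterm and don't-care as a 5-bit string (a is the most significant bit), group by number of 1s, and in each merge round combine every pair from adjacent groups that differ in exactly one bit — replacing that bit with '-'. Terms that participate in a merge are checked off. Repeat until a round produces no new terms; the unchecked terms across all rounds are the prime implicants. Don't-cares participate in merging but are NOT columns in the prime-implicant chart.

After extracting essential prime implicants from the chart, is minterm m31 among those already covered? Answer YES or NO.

YES

[col 0] 00001*, 00010*, 00011*, 00100*, 00101*, 00110*, 01000*, 01001*, 01010*, 01011*, 01101*, 01110*, 10000*, 10001*, 10010*, 10100*, 10101*, 10110*, 11000*, 11001*, 11010*, 11101*, 11111*
[col 1] -0001*, -0010*, -0100*, -0101*, -0110*, -1000*, -1001*, -1010*, -1101*, 0-001*, 0-010*, 0-011*, 0-101*, 0-110*, 00-01*, 00-10*, 000-1*, 0001-*, 001-0*, 0010-*, 01-01*, 01-10*, 010-0*, 010-1*, 0100-*, 0101-*, 1-000*, 1-001*, 1-010*, 1-101*, 10-00*, 10-01*, 10-10*, 100-0*, 1000-*, 101-0*, 1010-*, 11-01*, 110-0*, 1100-*, 111-1
[col 2] --001*, --010, --101*, -0-01*, -0-10, -01-0, -010-, -1-01*, -10-0, -100-, 0--01*, 0--10, 0-0-1, 0-01-, 010--, 1--01*, 1-0-0, 1-00-, 10--0, 10-0-
[col 3] ---01
Prime implicants: ---01, --010, -0-10, -01-0, -010-, -10-0, -100-, 0--10, 0-0-1, 0-01-, 010--, 1-0-0, 1-00-, 10--0, 10-0-, 111-1
PI chart (minterm → PIs covering it):
  2 | --010,-0-10,0--10,0-01-
  4 | -01-0,-010-
  5 | ---01,-010-
  6 | -0-10,-01-0,0--10
  8 | -10-0,-100-,010--
  9 | ---01,-100-,0-0-1,010--
  10 | --010,-10-0,0--10,0-01-,010--
  11 | 0-0-1,0-01-,010--
  13 | ---01  (sole → essential)
  14 | 0--10  (sole → essential)
  17 | ---01,1-00-,10-0-
  18 | --010,-0-10,1-0-0,10--0
  20 | -01-0,-010-,10--0,10-0-
  21 | ---01,-010-,10-0-
  22 | -0-10,-01-0,10--0
  25 | ---01,-100-,1-00-
  26 | --010,-10-0,1-0-0
  29 | ---01,111-1
  31 | 111-1  (sole → essential)
Essential prime implicants: ---01, 0--10, 111-1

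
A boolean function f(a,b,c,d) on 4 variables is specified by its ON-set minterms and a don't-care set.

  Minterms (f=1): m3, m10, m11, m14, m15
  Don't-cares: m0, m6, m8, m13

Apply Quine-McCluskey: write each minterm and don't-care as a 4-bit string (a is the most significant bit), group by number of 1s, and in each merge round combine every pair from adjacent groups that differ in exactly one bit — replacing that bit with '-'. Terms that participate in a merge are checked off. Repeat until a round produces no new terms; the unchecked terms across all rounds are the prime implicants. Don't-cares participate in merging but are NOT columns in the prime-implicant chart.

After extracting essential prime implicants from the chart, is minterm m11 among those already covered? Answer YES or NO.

YES

size-2^0 implicants → 0000(✓)  0011(✓)  0110(✓)  1000(✓)  1010(✓)  1011(✓)  1101(✓)  1110(✓)  1111(✓)
size-2^1 implicants → -000  -011  -110  1-10(✓)  1-11(✓)  10-0  101-(✓)  11-1  111-(✓)
size-2^2 implicants → 1-1-
Unchecked terms (primes): -000, -011, -110, 1-1-, 10-0, 11-1
Minterm coverage:
  m3 ⊆ -011 [E]
  m10 ⊆ 1-1-,10-0
  m11 ⊆ -011,1-1-
  m14 ⊆ -110,1-1-
  m15 ⊆ 1-1-,11-1
E = {-011}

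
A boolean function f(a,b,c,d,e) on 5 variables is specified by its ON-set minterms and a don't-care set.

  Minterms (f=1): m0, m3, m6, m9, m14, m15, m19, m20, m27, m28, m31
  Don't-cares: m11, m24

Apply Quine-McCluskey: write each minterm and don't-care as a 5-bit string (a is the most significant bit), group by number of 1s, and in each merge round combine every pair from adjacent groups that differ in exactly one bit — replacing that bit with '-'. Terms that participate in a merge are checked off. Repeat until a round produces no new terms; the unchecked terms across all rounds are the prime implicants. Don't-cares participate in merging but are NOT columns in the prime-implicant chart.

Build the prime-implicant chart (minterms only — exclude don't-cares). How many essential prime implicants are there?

Round 0: 00000 00011✓ 00110✓ 01001✓ 01011✓ 01110✓ 01111✓ 10011✓ 10100✓ 11000✓ 11011✓ 11100✓ 11111✓
Round 1: -0011✓ -1011✓ -1111✓ 0-011✓ 0-110 01-11✓ 010-1 0111- 1-011✓ 1-100 11-00 11-11✓
Round 2: --011 -1-11
PIs = {--011, -1-11, 0-110, 00000, 010-1, 0111-, 1-100, 11-00}
Coverage chart:
  m0: 00000 ←essential
  m3: --011 ←essential
  m6: 0-110 ←essential
  m9: 010-1 ←essential
  m14: 0-110,0111-
  m15: -1-11,0111-
  m19: --011 ←essential
  m20: 1-100 ←essential
  m27: --011,-1-11
  m28: 1-100,11-00
  m31: -1-11 ←essential
Essential: --011, -1-11, 0-110, 00000, 010-1, 1-100

6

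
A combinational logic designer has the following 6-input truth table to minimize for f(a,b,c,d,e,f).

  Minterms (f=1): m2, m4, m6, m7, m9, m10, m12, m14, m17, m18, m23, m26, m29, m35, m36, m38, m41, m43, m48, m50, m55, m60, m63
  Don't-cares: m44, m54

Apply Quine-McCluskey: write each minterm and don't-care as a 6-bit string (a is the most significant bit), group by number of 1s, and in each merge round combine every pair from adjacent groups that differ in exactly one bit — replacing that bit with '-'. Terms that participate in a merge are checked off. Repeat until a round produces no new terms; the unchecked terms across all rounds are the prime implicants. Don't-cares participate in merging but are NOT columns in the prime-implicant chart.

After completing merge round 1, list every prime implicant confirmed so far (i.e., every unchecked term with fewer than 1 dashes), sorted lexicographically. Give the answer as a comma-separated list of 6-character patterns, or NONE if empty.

010001, 011101

[col 0] 000010*, 000100*, 000110*, 000111*, 001001*, 001010*, 001100*, 001110*, 010001, 010010*, 010111*, 011010*, 011101, 100011*, 100100*, 100110*, 101001*, 101011*, 101100*, 110000*, 110010*, 110110*, 110111*, 111100*, 111111*
[col 1] -00100*, -00110*, -01001, -01100*, -10010, -10111, 0-0010*, 0-0111, 0-1010*, 00-010*, 00-100*, 00-110*, 000-10*, 0001-0*, 00011-, 001-10*, 0011-0*, 01-010*, 1-0110, 1-1100, 10-011, 10-100*, 1001-0*, 1010-1, 11-111, 110-10, 1100-0, 11011-
[col 2] -0-100, -001-0, 0--010, 00--10, 00-1-0
Prime implicants: -0-100, -001-0, -01001, -10010, -10111, 0--010, 0-0111, 00--10, 00-1-0, 00011-, 010001, 011101, 1-0110, 1-1100, 10-011, 1010-1, 11-111, 110-10, 1100-0, 11011-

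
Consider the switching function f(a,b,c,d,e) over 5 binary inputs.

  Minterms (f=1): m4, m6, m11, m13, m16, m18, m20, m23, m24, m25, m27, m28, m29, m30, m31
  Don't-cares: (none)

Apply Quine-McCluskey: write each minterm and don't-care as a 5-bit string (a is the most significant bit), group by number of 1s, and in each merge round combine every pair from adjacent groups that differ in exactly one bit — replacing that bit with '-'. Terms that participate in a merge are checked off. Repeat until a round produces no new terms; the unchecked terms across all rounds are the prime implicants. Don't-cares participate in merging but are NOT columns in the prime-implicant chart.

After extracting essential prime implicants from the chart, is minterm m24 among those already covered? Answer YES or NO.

NO

[col 0] 00100*, 00110*, 01011*, 01101*, 10000*, 10010*, 10100*, 10111*, 11000*, 11001*, 11011*, 11100*, 11101*, 11110*, 11111*
[col 1] -0100, -1011, -1101, 001-0, 1-000*, 1-100*, 1-111, 10-00*, 100-0, 11-00*, 11-01*, 11-11*, 110-1*, 1100-*, 111-0*, 111-1*, 1110-*, 1111-*
[col 2] 1--00, 11--1, 11-0-, 111--
Prime implicants: -0100, -1011, -1101, 001-0, 1--00, 1-111, 100-0, 11--1, 11-0-, 111--
PI chart (minterm → PIs covering it):
  4 | -0100,001-0
  6 | 001-0  (sole → essential)
  11 | -1011  (sole → essential)
  13 | -1101  (sole → essential)
  16 | 1--00,100-0
  18 | 100-0  (sole → essential)
  20 | -0100,1--00
  23 | 1-111  (sole → essential)
  24 | 1--00,11-0-
  25 | 11--1,11-0-
  27 | -1011,11--1
  28 | 1--00,11-0-,111--
  29 | -1101,11--1,11-0-,111--
  30 | 111--  (sole → essential)
  31 | 1-111,11--1,111--
Essential prime implicants: -1011, -1101, 001-0, 1-111, 100-0, 111--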